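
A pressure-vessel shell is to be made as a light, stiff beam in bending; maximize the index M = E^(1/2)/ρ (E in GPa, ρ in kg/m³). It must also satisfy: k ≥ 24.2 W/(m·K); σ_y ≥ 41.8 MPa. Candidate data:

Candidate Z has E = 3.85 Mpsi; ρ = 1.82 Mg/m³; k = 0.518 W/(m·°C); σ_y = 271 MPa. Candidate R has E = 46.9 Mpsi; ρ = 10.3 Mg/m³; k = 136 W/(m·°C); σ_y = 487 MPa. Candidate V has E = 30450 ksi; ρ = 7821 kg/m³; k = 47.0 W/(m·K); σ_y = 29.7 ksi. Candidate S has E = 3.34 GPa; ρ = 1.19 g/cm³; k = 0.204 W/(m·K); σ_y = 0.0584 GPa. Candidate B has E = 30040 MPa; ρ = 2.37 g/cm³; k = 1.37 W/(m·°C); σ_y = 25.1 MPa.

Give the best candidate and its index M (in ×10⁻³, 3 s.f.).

candidate V, M = 1.85×10⁻³

Screen on constraints: k ≥ 24.2 W/(m·K); σ_y ≥ 41.8 MPa. Survivors: candidate R, candidate V.
In SI units:
  candidate R: E = 323.4 GPa, ρ = 10300 kg/m³
  candidate V: E = 209.9 GPa, ρ = 7821 kg/m³
  candidate V: M = 1.85×10⁻³
  candidate R: M = 1.75×10⁻³
Highest index: candidate V.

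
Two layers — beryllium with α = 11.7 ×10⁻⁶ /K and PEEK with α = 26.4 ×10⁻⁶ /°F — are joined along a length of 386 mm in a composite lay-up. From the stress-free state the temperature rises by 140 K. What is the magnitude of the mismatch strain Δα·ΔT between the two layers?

5.01×10⁻³

PEEK: α = 26.4×10⁻⁶/°F × 9/5 = 47.5×10⁻⁶/K.
Δα = |11.7 − 47.5|×10⁻⁶/K = 35.8×10⁻⁶/K.
Mismatch strain = Δα·ΔT = 35.8×10⁻⁶ × 140.0 = 5.01×10⁻³.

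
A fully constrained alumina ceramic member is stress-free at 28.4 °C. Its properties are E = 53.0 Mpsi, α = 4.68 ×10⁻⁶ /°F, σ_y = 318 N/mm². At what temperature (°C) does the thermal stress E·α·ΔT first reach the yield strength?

E = 53.0 Mpsi = 365.4 GPa.
α = 4.68×10⁻⁶/°F × 9/5 = 8.42×10⁻⁶/K.
σ_y = 318 N/mm² = 318.0 MPa.
E·α·ΔT = 318.0 MPa ⇒ ΔT = 318.0 / (365.4×10³ × 8.42×10⁻⁶) = 103.3 K.
T = 28.4 + 103.3 = 131.7 °C.

132 °C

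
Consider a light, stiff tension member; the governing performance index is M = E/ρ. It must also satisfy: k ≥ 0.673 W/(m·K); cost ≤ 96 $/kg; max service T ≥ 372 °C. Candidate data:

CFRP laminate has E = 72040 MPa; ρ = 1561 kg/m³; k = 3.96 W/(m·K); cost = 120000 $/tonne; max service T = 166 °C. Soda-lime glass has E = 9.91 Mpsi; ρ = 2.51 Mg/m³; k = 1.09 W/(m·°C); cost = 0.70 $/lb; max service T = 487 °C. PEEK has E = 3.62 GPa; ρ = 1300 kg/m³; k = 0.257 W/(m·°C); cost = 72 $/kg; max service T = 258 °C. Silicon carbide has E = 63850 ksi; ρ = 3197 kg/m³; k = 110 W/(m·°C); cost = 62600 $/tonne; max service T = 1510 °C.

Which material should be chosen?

silicon carbide

Screen on constraints: k ≥ 0.673 W/(m·K); cost ≤ 96 $/kg; max service T ≥ 372 °C. Survivors: soda-lime glass, silicon carbide.
Putting every candidate on a common basis:
  soda-lime glass: E = 68.33 GPa, ρ = 2510 kg/m³
  silicon carbide: E = 440.2 GPa, ρ = 3197 kg/m³
  silicon carbide: M = 138 MN·m/kg
  soda-lime glass: M = 27.2 MN·m/kg
Highest index: silicon carbide.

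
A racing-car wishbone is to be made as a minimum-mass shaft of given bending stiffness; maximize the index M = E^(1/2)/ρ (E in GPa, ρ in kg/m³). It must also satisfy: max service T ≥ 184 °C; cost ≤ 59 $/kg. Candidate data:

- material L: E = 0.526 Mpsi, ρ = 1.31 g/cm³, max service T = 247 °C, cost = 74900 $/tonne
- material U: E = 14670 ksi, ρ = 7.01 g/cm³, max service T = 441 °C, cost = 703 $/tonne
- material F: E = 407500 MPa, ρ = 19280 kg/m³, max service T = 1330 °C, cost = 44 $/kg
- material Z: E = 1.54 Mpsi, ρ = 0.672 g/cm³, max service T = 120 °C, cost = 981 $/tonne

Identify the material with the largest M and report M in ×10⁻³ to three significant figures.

Screen on constraints: max service T ≥ 184 °C; cost ≤ 59 $/kg. Survivors: material U, material F.
Putting every candidate on a common basis:
  material U: E = 101.1 GPa, ρ = 7010 kg/m³
  material F: E = 407.5 GPa, ρ = 19280 kg/m³
  material U: M = 1.43×10⁻³
  material F: M = 1.05×10⁻³
The maximum is for material U.

material U, M = 1.43×10⁻³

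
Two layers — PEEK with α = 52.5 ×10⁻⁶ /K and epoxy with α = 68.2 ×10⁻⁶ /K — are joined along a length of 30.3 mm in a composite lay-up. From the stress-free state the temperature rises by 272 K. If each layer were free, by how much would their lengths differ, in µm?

Δα = |52.5 − 68.2|×10⁻⁶/K = 15.7×10⁻⁶/K.
ΔL_mismatch = Δα·L·ΔT = 15.7×10⁻⁶ × 30.3 mm × 272.0 K = 129 µm.

129 µm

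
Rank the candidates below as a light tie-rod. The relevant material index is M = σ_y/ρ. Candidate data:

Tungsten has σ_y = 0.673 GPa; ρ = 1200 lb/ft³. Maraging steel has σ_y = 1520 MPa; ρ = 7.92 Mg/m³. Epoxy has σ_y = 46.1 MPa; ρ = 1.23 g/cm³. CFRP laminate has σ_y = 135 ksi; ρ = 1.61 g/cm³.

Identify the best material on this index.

After converting to SI:
  tungsten: σ_y = 673.0 MPa, ρ = 19220 kg/m³
  maraging steel: σ_y = 1520 MPa, ρ = 7920 kg/m³
  epoxy: σ_y = 46.10 MPa, ρ = 1230 kg/m³
  CFRP laminate: σ_y = 930.8 MPa, ρ = 1610 kg/m³
  CFRP laminate: M = 578 kN·m/kg
  maraging steel: M = 192 kN·m/kg
  epoxy: M = 37.5 kN·m/kg
  tungsten: M = 35.0 kN·m/kg
CFRP laminate ranks first.

CFRP laminate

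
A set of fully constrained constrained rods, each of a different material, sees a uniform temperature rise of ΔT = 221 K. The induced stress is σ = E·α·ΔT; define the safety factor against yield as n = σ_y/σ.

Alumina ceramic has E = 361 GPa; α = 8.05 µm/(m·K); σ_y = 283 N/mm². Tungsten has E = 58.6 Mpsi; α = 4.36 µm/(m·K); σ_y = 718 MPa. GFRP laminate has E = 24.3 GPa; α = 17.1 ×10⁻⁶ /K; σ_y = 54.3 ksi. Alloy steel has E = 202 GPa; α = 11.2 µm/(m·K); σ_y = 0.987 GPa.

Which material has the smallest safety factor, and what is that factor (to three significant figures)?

alumina ceramic, n = 0.441

In consistent units (E in GPa, α in ×10⁻⁶/K, σ_y in MPa):
  alumina ceramic: E = 361.0, α = 8.05, σ_y = 283.0 → σ = 642 MPa, n = 0.441
  tungsten: E = 404.0, α = 4.36, σ_y = 718.0 → σ = 389 MPa, n = 1.84
  GFRP laminate: E = 24.30, α = 17.1, σ_y = 374.4 → σ = 91.8 MPa, n = 4.08
  alloy steel: E = 202.0, α = 11.2, σ_y = 987.0 → σ = 500 MPa, n = 1.97
Smallest n: alumina ceramic with n = 0.441.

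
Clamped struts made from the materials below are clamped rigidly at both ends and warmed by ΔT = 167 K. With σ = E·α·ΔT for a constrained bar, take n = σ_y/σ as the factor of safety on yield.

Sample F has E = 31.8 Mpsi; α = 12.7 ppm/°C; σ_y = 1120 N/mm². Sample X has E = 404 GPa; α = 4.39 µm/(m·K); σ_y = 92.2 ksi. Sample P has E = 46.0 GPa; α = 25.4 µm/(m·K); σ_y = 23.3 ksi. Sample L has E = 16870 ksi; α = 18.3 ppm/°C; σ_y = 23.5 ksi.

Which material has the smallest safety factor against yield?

sample L

In consistent units (E in GPa, α in ×10⁻⁶/K, σ_y in MPa):
  sample F: E = 219.3, α = 12.7, σ_y = 1120 → σ = 465 MPa, n = 2.41
  sample X: E = 404.0, α = 4.39, σ_y = 635.7 → σ = 296 MPa, n = 2.15
  sample P: E = 46.00, α = 25.4, σ_y = 160.6 → σ = 195 MPa, n = 0.823
  sample L: E = 116.3, α = 18.3, σ_y = 162.0 → σ = 355 MPa, n = 0.456
The minimum is sample L at n = 0.456.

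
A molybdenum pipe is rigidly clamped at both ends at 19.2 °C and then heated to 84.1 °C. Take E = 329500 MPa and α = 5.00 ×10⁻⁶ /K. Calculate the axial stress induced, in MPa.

E = 329500 MPa = 329.5 GPa.
ΔT = 64.90 K. Constrained thermal stress σ = E·α·ΔT = 329.5×10³ MPa × 5.00×10⁻⁶ × 64.90 = 107 MPa (compressive).

107 MPa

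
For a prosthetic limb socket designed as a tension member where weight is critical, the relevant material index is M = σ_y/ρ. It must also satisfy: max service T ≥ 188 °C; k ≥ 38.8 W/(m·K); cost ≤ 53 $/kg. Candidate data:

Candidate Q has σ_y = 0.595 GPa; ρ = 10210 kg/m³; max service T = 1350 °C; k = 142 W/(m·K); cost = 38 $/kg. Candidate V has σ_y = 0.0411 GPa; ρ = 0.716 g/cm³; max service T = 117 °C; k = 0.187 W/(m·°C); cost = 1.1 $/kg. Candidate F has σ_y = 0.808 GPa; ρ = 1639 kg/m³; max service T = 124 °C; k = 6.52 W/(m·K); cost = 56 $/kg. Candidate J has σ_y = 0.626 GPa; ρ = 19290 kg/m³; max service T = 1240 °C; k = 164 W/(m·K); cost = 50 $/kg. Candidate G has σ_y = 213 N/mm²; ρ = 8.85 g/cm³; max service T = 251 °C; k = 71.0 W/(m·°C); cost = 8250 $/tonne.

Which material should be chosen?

Screen on constraints: max service T ≥ 188 °C; k ≥ 38.8 W/(m·K); cost ≤ 53 $/kg. Survivors: candidate Q, candidate J, candidate G.
Putting every candidate on a common basis:
  candidate Q: σ_y = 595.0 MPa, ρ = 10210 kg/m³
  candidate J: σ_y = 626.0 MPa, ρ = 19290 kg/m³
  candidate G: σ_y = 213.0 MPa, ρ = 8850 kg/m³
  candidate Q: M = 58.3 kN·m/kg
  candidate J: M = 32.5 kN·m/kg
  candidate G: M = 24.1 kN·m/kg
The maximum is for candidate Q.

candidate Q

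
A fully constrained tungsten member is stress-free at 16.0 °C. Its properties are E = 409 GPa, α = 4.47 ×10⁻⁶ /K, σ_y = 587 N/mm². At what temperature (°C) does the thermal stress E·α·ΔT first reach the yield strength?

σ_y = 587 N/mm² = 587.0 MPa.
E·α·ΔT = 587.0 MPa ⇒ ΔT = 587.0 / (409.0×10³ × 4.47×10⁻⁶) = 321.1 K.
T = 16.0 + 321.1 = 337.1 °C.

337 °C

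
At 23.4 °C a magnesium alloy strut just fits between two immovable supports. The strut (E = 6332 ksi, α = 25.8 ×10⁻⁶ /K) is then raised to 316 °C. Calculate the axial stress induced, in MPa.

E = 6332 ksi = 43.66 GPa.
ΔT = 292.6 K. Constrained thermal stress σ = E·α·ΔT = 43.66×10³ MPa × 25.8×10⁻⁶ × 292.6 = 330 MPa (compressive).

330 MPa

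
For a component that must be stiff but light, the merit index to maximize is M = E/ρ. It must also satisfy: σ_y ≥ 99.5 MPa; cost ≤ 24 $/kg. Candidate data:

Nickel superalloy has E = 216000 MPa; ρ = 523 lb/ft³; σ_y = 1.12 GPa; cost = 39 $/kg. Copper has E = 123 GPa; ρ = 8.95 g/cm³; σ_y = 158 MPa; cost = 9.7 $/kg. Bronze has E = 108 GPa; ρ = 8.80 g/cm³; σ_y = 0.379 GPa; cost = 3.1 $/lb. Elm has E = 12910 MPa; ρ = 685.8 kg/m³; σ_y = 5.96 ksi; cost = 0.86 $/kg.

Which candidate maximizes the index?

Screen on constraints: σ_y ≥ 99.5 MPa; cost ≤ 24 $/kg. Survivors: copper, bronze.
Normalizing units and computing the index:
  copper: E = 123.0 GPa, ρ = 8950 kg/m³
  bronze: E = 108.0 GPa, ρ = 8800 kg/m³
  copper: M = 13.7 MN·m/kg
  bronze: M = 12.3 MN·m/kg
The maximum is for copper.

copper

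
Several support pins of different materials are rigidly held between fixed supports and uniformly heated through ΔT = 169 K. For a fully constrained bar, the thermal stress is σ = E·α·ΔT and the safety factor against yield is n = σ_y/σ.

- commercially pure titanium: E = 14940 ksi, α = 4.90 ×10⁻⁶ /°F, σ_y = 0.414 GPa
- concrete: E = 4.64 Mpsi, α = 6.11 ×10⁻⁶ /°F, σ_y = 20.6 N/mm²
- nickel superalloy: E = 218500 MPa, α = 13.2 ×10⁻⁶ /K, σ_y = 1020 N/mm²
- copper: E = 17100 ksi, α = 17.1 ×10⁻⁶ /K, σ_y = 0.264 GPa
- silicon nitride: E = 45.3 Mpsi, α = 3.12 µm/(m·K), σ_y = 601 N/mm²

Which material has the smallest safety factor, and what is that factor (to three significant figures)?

concrete, n = 0.346

With everything in SI (GPa, ×10⁻⁶/K, MPa):
  commercially pure titanium: E = 103.0, α = 8.82, σ_y = 414.0 → σ = 154 MPa, n = 2.70
  concrete: E = 31.99, α = 11.0, σ_y = 20.60 → σ = 59.5 MPa, n = 0.346
  nickel superalloy: E = 218.5, α = 13.2, σ_y = 1020 → σ = 487 MPa, n = 2.09
  copper: E = 117.9, α = 17.1, σ_y = 264.0 → σ = 341 MPa, n = 0.775
  silicon nitride: E = 312.3, α = 3.12, σ_y = 601.0 → σ = 165 MPa, n = 3.65
Concrete has the lowest safety factor, n = 0.346.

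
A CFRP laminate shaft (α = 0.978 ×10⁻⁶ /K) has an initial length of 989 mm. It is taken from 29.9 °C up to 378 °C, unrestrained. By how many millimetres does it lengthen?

ΔT = 378 − 29.9 = 348.1 K.
ΔL = α·L₀·ΔT = 0.978×10⁻⁶ × 989 mm × 348.1 K = 0.337 mm.

0.337 mm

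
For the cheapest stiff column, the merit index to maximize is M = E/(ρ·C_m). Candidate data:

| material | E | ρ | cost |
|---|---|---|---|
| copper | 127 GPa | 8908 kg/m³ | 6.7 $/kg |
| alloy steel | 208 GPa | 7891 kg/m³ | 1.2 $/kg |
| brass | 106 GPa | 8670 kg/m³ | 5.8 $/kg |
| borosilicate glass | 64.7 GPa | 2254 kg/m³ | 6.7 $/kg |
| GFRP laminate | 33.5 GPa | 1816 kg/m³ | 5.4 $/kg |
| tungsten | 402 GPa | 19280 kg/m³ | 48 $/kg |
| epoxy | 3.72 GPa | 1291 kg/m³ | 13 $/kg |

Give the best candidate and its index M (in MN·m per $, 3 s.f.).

alloy steel, M = 22.0 MN·m per $

Per-candidate index values:
  alloy steel: M = 22.0 MN·m per $
  borosilicate glass: M = 4.28 MN·m per $
  GFRP laminate: M = 3.42 MN·m per $
  copper: M = 2.13 MN·m per $
  brass: M = 2.11 MN·m per $
  tungsten: M = 0.434 MN·m per $
  epoxy: M = 0.222 MN·m per $
Alloy steel has the largest M.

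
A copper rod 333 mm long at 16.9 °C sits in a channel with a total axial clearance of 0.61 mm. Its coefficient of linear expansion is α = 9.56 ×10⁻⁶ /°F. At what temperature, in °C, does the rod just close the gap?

α = 9.56×10⁻⁶/°F × 9/5 = 17.2×10⁻⁶/K.
α·L₀·ΔT = 0.61 mm ⇒ ΔT = 0.61 / (17.2×10⁻⁶ × 333.0) = 106.5 K.
T = 16.9 + 106.5 = 123.4 °C.

123 °C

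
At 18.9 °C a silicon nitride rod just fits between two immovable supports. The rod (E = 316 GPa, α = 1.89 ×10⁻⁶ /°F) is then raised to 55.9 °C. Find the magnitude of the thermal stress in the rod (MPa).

α = 1.89×10⁻⁶/°F × 9/5 = 3.40×10⁻⁶/K.
ΔT = 37.00 K. Constrained thermal stress σ = E·α·ΔT = 316.0×10³ MPa × 3.40×10⁻⁶ × 37.00 = 39.8 MPa (compressive).

39.8 MPa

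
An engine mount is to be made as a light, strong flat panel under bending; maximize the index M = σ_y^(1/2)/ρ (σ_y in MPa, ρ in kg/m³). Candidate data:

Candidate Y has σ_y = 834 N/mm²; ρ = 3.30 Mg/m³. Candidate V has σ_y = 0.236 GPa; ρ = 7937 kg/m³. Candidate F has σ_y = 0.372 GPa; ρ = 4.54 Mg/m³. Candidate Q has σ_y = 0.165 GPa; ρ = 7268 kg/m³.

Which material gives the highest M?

candidate Y

Convert each candidate to consistent units, then evaluate M:
  candidate Y: σ_y = 834.0 MPa, ρ = 3300 kg/m³
  candidate V: σ_y = 236.0 MPa, ρ = 7937 kg/m³
  candidate F: σ_y = 372.0 MPa, ρ = 4540 kg/m³
  candidate Q: σ_y = 165.0 MPa, ρ = 7268 kg/m³
  candidate Y: M = 8.75×10⁻³
  candidate F: M = 4.25×10⁻³
  candidate V: M = 1.94×10⁻³
  candidate Q: M = 1.77×10⁻³
Candidate Y has the largest M.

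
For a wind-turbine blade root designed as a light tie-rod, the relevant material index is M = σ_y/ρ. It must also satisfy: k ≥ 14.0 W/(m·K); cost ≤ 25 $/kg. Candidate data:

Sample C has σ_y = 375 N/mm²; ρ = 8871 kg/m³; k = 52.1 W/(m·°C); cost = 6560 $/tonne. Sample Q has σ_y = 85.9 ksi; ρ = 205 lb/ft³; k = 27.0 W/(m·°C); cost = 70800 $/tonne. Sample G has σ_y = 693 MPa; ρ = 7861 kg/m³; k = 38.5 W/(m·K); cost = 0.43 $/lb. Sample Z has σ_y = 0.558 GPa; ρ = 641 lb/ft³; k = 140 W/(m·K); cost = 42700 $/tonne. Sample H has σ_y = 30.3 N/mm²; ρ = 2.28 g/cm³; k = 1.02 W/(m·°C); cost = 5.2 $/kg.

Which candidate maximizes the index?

Screen on constraints: k ≥ 14.0 W/(m·K); cost ≤ 25 $/kg. Survivors: sample C, sample G.
Normalizing units and computing the index:
  sample C: σ_y = 375.0 MPa, ρ = 8871 kg/m³
  sample G: σ_y = 693.0 MPa, ρ = 7861 kg/m³
  sample G: M = 88.2 kN·m/kg
  sample C: M = 42.3 kN·m/kg
The maximum is for sample G.

sample G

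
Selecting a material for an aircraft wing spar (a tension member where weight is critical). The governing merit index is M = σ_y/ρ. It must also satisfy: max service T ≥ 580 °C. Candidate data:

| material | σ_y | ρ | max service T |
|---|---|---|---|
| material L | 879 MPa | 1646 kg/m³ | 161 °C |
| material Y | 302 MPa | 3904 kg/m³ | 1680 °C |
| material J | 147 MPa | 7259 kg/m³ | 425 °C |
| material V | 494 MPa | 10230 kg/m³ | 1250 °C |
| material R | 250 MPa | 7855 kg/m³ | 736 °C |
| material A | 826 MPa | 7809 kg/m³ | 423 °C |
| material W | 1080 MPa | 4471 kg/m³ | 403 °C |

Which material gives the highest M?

material Y

Screen on constraints: max service T ≥ 580 °C. Survivors: material Y, material V, material R.
Evaluate M for each candidate:
  material Y: M = 77.4 kN·m/kg
  material V: M = 48.3 kN·m/kg
  material R: M = 31.8 kN·m/kg
Material Y has the largest M.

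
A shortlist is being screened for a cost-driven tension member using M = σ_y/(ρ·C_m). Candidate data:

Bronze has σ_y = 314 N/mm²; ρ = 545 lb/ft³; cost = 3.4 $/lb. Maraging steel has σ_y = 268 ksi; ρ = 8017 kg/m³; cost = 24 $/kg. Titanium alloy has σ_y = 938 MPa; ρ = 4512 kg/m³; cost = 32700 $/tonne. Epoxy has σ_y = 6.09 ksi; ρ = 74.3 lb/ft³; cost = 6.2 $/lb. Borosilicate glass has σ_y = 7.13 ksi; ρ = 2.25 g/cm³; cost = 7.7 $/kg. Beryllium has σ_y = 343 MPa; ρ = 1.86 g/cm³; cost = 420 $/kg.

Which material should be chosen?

maraging steel

Putting every candidate on a common basis:
  bronze: σ_y = 314.0 MPa, ρ = 8730 kg/m³, cost = 7.496 $/kg
  maraging steel: σ_y = 1848 MPa, ρ = 8017 kg/m³, cost = 24.00 $/kg
  titanium alloy: σ_y = 938.0 MPa, ρ = 4512 kg/m³, cost = 32.70 $/kg
  epoxy: σ_y = 41.99 MPa, ρ = 1190 kg/m³, cost = 13.67 $/kg
  borosilicate glass: σ_y = 49.16 MPa, ρ = 2250 kg/m³, cost = 7.700 $/kg
  beryllium: σ_y = 343.0 MPa, ρ = 1860 kg/m³, cost = 420.0 $/kg
  maraging steel: M = 9.60 kN·m per $
  titanium alloy: M = 6.36 kN·m per $
  bronze: M = 4.80 kN·m per $
  borosilicate glass: M = 2.84 kN·m per $
  epoxy: M = 2.58 kN·m per $
  beryllium: M = 0.439 kN·m per $
The maximum is for maraging steel.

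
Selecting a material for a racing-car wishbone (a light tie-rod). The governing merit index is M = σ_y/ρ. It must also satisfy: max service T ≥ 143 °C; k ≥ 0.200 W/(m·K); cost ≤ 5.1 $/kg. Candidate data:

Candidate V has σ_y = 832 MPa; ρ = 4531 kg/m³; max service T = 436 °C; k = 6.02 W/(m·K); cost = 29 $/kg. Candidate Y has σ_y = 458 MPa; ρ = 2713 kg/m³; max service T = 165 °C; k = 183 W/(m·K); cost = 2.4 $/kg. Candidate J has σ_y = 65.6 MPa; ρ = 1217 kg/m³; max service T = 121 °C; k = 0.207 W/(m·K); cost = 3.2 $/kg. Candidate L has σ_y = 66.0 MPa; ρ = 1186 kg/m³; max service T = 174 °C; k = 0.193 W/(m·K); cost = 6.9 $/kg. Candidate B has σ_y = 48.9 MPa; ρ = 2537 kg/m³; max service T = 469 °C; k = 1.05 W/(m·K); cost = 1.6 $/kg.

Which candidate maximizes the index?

candidate Y

Screen on constraints: max service T ≥ 143 °C; k ≥ 0.200 W/(m·K); cost ≤ 5.1 $/kg. Survivors: candidate Y, candidate B.
Computing M directly (units already consistent):
  candidate Y: M = 169 kN·m/kg
  candidate B: M = 19.3 kN·m/kg
Candidate Y ranks first.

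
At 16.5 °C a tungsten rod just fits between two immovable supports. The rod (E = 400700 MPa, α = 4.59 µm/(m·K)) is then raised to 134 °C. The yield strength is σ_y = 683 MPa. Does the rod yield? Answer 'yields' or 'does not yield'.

does not yield

E = 400700 MPa = 400.7 GPa.
ΔT = 117.5 K. Constrained thermal stress σ = E·α·ΔT = 400.7×10³ MPa × 4.59×10⁻⁶ × 117.5 = 216 MPa (compressive).
Compare to σ_y = 683 MPa: σ < σ_y, so it does not yield.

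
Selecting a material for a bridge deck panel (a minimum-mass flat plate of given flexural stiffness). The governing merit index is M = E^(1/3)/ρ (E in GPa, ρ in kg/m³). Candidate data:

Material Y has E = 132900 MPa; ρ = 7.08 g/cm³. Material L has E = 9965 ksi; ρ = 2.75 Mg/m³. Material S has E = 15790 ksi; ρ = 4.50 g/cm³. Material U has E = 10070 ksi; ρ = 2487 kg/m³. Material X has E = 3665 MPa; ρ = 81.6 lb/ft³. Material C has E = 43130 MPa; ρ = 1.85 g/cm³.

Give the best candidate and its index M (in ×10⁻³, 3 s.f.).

material C, M = 1.90×10⁻³

Convert each candidate to consistent units, then evaluate M:
  material Y: E = 132.9 GPa, ρ = 7080 kg/m³
  material L: E = 68.71 GPa, ρ = 2750 kg/m³
  material S: E = 108.9 GPa, ρ = 4500 kg/m³
  material U: E = 69.43 GPa, ρ = 2487 kg/m³
  material X: E = 3.665 GPa, ρ = 1307 kg/m³
  material C: E = 43.13 GPa, ρ = 1850 kg/m³
  material C: M = 1.90×10⁻³
  material U: M = 1.65×10⁻³
  material L: M = 1.49×10⁻³
  material X: M = 1.18×10⁻³
  material S: M = 1.06×10⁻³
  material Y: M = 0.721×10⁻³
Material C has the largest M.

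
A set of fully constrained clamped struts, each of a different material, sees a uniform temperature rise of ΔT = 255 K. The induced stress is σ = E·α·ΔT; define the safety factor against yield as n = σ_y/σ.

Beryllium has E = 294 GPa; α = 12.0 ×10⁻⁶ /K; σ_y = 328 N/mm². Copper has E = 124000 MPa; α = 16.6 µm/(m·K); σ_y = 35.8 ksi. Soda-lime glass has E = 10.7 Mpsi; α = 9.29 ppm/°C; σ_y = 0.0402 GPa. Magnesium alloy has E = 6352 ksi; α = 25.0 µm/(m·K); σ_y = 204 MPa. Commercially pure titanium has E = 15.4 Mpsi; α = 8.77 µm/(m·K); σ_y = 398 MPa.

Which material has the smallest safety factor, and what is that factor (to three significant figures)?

Converting E to GPa, α to ×10⁻⁶/K, σ_y to MPa, then σ and n for each:
  beryllium: E = 294.0, α = 12.0, σ_y = 328.0 → σ = 900 MPa, n = 0.365
  copper: E = 124.0, α = 16.6, σ_y = 246.8 → σ = 525 MPa, n = 0.470
  soda-lime glass: E = 73.77, α = 9.29, σ_y = 40.20 → σ = 175 MPa, n = 0.230
  magnesium alloy: E = 43.80, α = 25.0, σ_y = 204.0 → σ = 279 MPa, n = 0.731
  commercially pure titanium: E = 106.2, α = 8.77, σ_y = 398.0 → σ = 237 MPa, n = 1.68
Soda-lime glass has the lowest safety factor, n = 0.230.

soda-lime glass, n = 0.230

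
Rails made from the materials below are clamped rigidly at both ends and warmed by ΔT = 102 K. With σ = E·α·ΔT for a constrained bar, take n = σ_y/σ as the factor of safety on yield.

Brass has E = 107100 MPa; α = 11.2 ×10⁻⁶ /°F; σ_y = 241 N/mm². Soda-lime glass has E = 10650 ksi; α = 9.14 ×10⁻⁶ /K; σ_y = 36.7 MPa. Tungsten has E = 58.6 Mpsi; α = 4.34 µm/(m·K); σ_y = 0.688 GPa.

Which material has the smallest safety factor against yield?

soda-lime glass

Per material, after unit conversion:
  brass: E = 107.1, α = 20.2, σ_y = 241.0 → σ = 220 MPa, n = 1.09
  soda-lime glass: E = 73.43, α = 9.14, σ_y = 36.70 → σ = 68.5 MPa, n = 0.536
  tungsten: E = 404.0, α = 4.34, σ_y = 688.0 → σ = 179 MPa, n = 3.85
Soda-lime glass has the lowest safety factor, n = 0.536.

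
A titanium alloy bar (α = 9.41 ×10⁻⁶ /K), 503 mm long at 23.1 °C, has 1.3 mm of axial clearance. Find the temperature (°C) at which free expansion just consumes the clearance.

α·L₀·ΔT = 1.3 mm ⇒ ΔT = 1.3 / (9.41×10⁻⁶ × 503.0) = 274.7 K.
T = 23.1 + 274.7 = 297.8 °C.

298 °C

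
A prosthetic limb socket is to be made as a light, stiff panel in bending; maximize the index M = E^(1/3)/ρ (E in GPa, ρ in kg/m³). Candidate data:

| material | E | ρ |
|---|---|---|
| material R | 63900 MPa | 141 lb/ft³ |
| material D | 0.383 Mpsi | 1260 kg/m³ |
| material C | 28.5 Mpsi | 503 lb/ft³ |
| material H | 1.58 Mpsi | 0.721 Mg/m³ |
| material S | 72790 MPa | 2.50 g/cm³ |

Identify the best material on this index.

In SI units:
  material R: E = 63.90 GPa, ρ = 2259 kg/m³
  material D: E = 2.641 GPa, ρ = 1260 kg/m³
  material C: E = 196.5 GPa, ρ = 8057 kg/m³
  material H: E = 10.89 GPa, ρ = 721.0 kg/m³
  material S: E = 72.79 GPa, ρ = 2500 kg/m³
  material H: M = 3.07×10⁻³
  material R: M = 1.77×10⁻³
  material S: M = 1.67×10⁻³
  material D: M = 1.10×10⁻³
  material C: M = 0.722×10⁻³
Highest index: material H.

material H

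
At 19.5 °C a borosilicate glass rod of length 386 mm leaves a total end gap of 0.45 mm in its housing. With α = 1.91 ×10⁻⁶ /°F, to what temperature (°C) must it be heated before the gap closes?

α = 1.91×10⁻⁶/°F × 9/5 = 3.44×10⁻⁶/K.
α·L₀·ΔT = 0.45 mm ⇒ ΔT = 0.45 / (3.44×10⁻⁶ × 386.0) = 339.1 K.
T = 19.5 + 339.1 = 358.6 °C.

359 °C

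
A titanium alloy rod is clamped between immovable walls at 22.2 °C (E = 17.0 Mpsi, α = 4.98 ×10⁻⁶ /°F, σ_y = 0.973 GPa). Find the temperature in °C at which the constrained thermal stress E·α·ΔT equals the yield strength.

E = 17.0 Mpsi = 117.2 GPa.
α = 4.98×10⁻⁶/°F × 9/5 = 8.96×10⁻⁶/K.
σ_y = 0.973 GPa = 973.0 MPa.
E·α·ΔT = 973.0 MPa ⇒ ΔT = 973.0 / (117.2×10³ × 8.96×10⁻⁶) = 926.1 K.
T = 22.2 + 926.1 = 948.3 °C.

948 °C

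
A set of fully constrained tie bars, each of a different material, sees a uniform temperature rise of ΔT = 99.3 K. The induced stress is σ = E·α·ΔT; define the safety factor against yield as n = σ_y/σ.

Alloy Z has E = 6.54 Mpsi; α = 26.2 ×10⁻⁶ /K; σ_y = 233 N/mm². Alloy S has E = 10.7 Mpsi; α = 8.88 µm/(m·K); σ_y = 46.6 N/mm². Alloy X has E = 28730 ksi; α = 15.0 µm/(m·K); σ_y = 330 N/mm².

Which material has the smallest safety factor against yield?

In consistent units (E in GPa, α in ×10⁻⁶/K, σ_y in MPa):
  alloy Z: E = 45.09, α = 26.2, σ_y = 233.0 → σ = 117 MPa, n = 1.99
  alloy S: E = 73.77, α = 8.88, σ_y = 46.60 → σ = 65.1 MPa, n = 0.716
  alloy X: E = 198.1, α = 15.0, σ_y = 330.0 → σ = 295 MPa, n = 1.12
Smallest n: alloy S with n = 0.716.

alloy S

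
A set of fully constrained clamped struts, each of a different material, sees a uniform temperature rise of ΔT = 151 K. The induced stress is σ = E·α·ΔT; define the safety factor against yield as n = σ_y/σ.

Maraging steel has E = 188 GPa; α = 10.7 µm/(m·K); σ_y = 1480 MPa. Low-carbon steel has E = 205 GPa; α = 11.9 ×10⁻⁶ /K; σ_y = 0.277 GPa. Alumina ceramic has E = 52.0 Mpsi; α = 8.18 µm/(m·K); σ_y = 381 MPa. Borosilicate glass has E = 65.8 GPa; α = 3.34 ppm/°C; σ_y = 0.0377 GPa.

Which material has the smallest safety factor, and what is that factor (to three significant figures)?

With everything in SI (GPa, ×10⁻⁶/K, MPa):
  maraging steel: E = 188.0, α = 10.7, σ_y = 1480 → σ = 304 MPa, n = 4.87
  low-carbon steel: E = 205.0, α = 11.9, σ_y = 277.0 → σ = 368 MPa, n = 0.752
  alumina ceramic: E = 358.5, α = 8.18, σ_y = 381.0 → σ = 443 MPa, n = 0.860
  borosilicate glass: E = 65.80, α = 3.34, σ_y = 37.70 → σ = 33.2 MPa, n = 1.14
Low-carbon steel has the lowest safety factor, n = 0.752.

low-carbon steel, n = 0.752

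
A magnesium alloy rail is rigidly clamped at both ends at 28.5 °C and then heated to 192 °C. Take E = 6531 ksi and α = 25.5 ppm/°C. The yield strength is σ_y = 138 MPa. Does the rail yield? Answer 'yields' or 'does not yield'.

E = 6531 ksi = 45.03 GPa.
ΔT = 163.5 K. Constrained thermal stress σ = E·α·ΔT = 45.03×10³ MPa × 25.5×10⁻⁶ × 163.5 = 188 MPa (compressive).
Compare to σ_y = 138 MPa: σ ≥ σ_y, so it yields.

yields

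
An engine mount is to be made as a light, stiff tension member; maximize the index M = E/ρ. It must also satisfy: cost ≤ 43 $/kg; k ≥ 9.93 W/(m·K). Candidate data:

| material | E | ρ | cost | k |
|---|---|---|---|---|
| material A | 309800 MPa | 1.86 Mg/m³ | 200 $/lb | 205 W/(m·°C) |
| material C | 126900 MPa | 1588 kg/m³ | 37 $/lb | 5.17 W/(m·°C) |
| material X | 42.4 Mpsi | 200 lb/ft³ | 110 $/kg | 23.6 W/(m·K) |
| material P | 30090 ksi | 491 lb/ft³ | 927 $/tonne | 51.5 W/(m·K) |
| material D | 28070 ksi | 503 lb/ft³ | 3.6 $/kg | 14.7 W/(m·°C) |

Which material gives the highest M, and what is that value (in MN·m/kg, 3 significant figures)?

Screen on constraints: cost ≤ 43 $/kg; k ≥ 9.93 W/(m·K). Survivors: material P, material D.
Normalizing units and computing the index:
  material P: E = 207.5 GPa, ρ = 7865 kg/m³
  material D: E = 193.5 GPa, ρ = 8057 kg/m³
  material P: M = 26.4 MN·m/kg
  material D: M = 24.0 MN·m/kg
The maximum is for material P.

material P, M = 26.4 MN·m/kg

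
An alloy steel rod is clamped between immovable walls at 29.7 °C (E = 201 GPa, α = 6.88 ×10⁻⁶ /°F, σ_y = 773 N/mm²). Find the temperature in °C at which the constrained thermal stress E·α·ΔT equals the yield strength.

340 °C

α = 6.88×10⁻⁶/°F × 9/5 = 12.4×10⁻⁶/K.
σ_y = 773 N/mm² = 773.0 MPa.
E·α·ΔT = 773.0 MPa ⇒ ΔT = 773.0 / (201.0×10³ × 12.4×10⁻⁶) = 310.5 K.
T = 29.7 + 310.5 = 340.2 °C.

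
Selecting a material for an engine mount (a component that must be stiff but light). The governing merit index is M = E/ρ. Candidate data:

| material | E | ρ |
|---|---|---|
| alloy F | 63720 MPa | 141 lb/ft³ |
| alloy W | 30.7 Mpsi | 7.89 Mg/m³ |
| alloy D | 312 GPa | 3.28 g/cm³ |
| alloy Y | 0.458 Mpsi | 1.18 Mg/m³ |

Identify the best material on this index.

alloy D

In SI units:
  alloy F: E = 63.72 GPa, ρ = 2259 kg/m³
  alloy W: E = 211.7 GPa, ρ = 7890 kg/m³
  alloy D: E = 312.0 GPa, ρ = 3280 kg/m³
  alloy Y: E = 3.158 GPa, ρ = 1180 kg/m³
  alloy D: M = 95.1 MN·m/kg
  alloy F: M = 28.2 MN·m/kg
  alloy W: M = 26.8 MN·m/kg
  alloy Y: M = 2.68 MN·m/kg
The maximum is for alloy D.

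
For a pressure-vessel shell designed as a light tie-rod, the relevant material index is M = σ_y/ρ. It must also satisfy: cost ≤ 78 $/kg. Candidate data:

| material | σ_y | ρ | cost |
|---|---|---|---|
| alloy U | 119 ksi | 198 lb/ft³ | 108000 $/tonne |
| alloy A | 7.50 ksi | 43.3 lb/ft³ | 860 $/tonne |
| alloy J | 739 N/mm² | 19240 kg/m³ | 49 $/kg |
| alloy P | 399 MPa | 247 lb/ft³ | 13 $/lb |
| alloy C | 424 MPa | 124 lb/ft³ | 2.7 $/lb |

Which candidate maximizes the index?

alloy C

Screen on constraints: cost ≤ 78 $/kg. Survivors: alloy A, alloy J, alloy P, alloy C.
In SI units:
  alloy A: σ_y = 51.71 MPa, ρ = 693.6 kg/m³
  alloy J: σ_y = 739.0 MPa, ρ = 19240 kg/m³
  alloy P: σ_y = 399.0 MPa, ρ = 3957 kg/m³
  alloy C: σ_y = 424.0 MPa, ρ = 1986 kg/m³
  alloy C: M = 213 kN·m/kg
  alloy P: M = 101 kN·m/kg
  alloy A: M = 74.6 kN·m/kg
  alloy J: M = 38.4 kN·m/kg
Alloy C has the largest M.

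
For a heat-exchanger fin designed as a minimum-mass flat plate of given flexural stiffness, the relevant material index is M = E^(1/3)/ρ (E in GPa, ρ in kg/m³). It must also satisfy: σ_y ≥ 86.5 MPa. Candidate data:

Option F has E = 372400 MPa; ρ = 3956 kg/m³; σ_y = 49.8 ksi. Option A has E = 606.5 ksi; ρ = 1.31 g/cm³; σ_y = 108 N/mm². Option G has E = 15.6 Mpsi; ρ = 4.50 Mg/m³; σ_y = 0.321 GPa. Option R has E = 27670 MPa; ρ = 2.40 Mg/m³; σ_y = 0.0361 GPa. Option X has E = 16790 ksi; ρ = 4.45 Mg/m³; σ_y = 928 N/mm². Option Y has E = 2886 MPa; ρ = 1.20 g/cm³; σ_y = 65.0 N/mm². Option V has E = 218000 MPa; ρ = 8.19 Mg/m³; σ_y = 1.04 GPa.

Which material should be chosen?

Screen on constraints: σ_y ≥ 86.5 MPa. Survivors: option F, option A, option G, option X, option V.
After converting to SI:
  option F: E = 372.4 GPa, ρ = 3956 kg/m³
  option A: E = 4.182 GPa, ρ = 1310 kg/m³
  option G: E = 107.6 GPa, ρ = 4500 kg/m³
  option X: E = 115.8 GPa, ρ = 4450 kg/m³
  option V: E = 218.0 GPa, ρ = 8190 kg/m³
  option F: M = 1.82×10⁻³
  option A: M = 1.23×10⁻³
  option X: M = 1.10×10⁻³
  option G: M = 1.06×10⁻³
  option V: M = 0.735×10⁻³
The maximum is for option F.

option F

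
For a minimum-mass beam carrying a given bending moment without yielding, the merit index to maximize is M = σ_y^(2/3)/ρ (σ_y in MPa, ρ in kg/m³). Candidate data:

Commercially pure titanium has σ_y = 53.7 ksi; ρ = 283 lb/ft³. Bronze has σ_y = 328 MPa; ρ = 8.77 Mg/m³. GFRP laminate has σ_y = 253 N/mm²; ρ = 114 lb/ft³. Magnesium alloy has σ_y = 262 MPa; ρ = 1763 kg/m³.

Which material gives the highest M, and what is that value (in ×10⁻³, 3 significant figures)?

Normalizing units and computing the index:
  commercially pure titanium: σ_y = 370.2 MPa, ρ = 4533 kg/m³
  bronze: σ_y = 328.0 MPa, ρ = 8770 kg/m³
  GFRP laminate: σ_y = 253.0 MPa, ρ = 1826 kg/m³
  magnesium alloy: σ_y = 262.0 MPa, ρ = 1763 kg/m³
  magnesium alloy: M = 23.2×10⁻³
  GFRP laminate: M = 21.9×10⁻³
  commercially pure titanium: M = 11.4×10⁻³
  bronze: M = 5.42×10⁻³
Magnesium alloy ranks first.

magnesium alloy, M = 23.2×10⁻³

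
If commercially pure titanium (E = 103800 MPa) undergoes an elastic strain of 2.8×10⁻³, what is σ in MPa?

E = 103800 MPa = 103.8 GPa.
σ = E·ε = 103800 MPa × 2.8×10⁻³ = 291 MPa.

291 MPa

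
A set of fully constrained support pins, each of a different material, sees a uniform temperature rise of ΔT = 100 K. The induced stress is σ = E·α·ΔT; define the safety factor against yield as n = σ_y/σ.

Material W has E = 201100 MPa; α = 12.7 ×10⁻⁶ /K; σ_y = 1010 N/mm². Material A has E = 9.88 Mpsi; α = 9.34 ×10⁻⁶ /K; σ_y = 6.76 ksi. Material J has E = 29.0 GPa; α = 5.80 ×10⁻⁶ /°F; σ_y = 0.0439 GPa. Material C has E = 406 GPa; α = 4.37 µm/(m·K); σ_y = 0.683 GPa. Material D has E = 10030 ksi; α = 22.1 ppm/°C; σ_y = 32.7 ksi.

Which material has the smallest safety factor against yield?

material A

With everything in SI (GPa, ×10⁻⁶/K, MPa):
  material W: E = 201.1, α = 12.7, σ_y = 1010 → σ = 255 MPa, n = 3.95
  material A: E = 68.12, α = 9.34, σ_y = 46.61 → σ = 63.6 MPa, n = 0.733
  material J: E = 29.00, α = 10.4, σ_y = 43.90 → σ = 30.3 MPa, n = 1.45
  material C: E = 406.0, α = 4.37, σ_y = 683.0 → σ = 177 MPa, n = 3.85
  material D: E = 69.15, α = 22.1, σ_y = 225.5 → σ = 153 MPa, n = 1.48
The minimum is material A at n = 0.733.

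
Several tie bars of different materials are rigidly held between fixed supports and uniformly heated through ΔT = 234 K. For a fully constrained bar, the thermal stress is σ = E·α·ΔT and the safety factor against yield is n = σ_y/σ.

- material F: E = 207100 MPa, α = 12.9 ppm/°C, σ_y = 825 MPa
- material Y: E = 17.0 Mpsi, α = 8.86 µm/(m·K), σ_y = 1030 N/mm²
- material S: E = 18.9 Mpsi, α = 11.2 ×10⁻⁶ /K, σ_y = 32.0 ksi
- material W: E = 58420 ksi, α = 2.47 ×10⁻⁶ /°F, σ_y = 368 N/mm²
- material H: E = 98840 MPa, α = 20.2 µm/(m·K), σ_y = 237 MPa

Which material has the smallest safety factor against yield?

material H

In consistent units (E in GPa, α in ×10⁻⁶/K, σ_y in MPa):
  material F: E = 207.1, α = 12.9, σ_y = 825.0 → σ = 625 MPa, n = 1.32
  material Y: E = 117.2, α = 8.86, σ_y = 1030 → σ = 243 MPa, n = 4.24
  material S: E = 130.3, α = 11.2, σ_y = 220.6 → σ = 342 MPa, n = 0.646
  material W: E = 402.8, α = 4.45, σ_y = 368.0 → σ = 419 MPa, n = 0.878
  material H: E = 98.84, α = 20.2, σ_y = 237.0 → σ = 467 MPa, n = 0.507
Smallest n: material H with n = 0.507.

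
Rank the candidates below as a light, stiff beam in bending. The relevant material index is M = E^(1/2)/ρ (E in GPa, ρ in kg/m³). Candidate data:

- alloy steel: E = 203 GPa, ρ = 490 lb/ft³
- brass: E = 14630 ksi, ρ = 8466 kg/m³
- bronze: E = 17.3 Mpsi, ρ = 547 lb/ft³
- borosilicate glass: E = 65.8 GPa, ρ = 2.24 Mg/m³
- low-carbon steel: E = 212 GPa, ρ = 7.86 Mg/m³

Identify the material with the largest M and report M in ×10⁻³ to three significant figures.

Normalizing units and computing the index:
  alloy steel: E = 203.0 GPa, ρ = 7849 kg/m³
  brass: E = 100.9 GPa, ρ = 8466 kg/m³
  bronze: E = 119.3 GPa, ρ = 8762 kg/m³
  borosilicate glass: E = 65.80 GPa, ρ = 2240 kg/m³
  low-carbon steel: E = 212.0 GPa, ρ = 7860 kg/m³
  borosilicate glass: M = 3.62×10⁻³
  low-carbon steel: M = 1.85×10⁻³
  alloy steel: M = 1.82×10⁻³
  bronze: M = 1.25×10⁻³
  brass: M = 1.19×10⁻³
Borosilicate glass ranks first.

borosilicate glass, M = 3.62×10⁻³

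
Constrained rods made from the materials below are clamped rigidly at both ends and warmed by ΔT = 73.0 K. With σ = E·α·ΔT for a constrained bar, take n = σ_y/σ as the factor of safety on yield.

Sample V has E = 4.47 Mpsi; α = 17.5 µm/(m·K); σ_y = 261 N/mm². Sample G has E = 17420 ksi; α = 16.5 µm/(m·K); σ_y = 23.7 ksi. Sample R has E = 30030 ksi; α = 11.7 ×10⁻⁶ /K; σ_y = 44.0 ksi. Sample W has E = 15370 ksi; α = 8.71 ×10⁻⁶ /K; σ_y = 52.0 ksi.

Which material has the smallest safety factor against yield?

Converting E to GPa, α to ×10⁻⁶/K, σ_y to MPa, then σ and n for each:
  sample V: E = 30.82, α = 17.5, σ_y = 261.0 → σ = 39.4 MPa, n = 6.63
  sample G: E = 120.1, α = 16.5, σ_y = 163.4 → σ = 145 MPa, n = 1.13
  sample R: E = 207.0, α = 11.7, σ_y = 303.4 → σ = 177 MPa, n = 1.72
  sample W: E = 106.0, α = 8.71, σ_y = 358.5 → σ = 67.4 MPa, n = 5.32
The minimum is sample G at n = 1.13.

sample G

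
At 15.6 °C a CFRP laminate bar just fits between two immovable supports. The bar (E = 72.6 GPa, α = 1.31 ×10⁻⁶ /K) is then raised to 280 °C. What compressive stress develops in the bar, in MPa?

25.1 MPa

ΔT = 264.4 K. Constrained thermal stress σ = E·α·ΔT = 72.60×10³ MPa × 1.31×10⁻⁶ × 264.4 = 25.1 MPa (compressive).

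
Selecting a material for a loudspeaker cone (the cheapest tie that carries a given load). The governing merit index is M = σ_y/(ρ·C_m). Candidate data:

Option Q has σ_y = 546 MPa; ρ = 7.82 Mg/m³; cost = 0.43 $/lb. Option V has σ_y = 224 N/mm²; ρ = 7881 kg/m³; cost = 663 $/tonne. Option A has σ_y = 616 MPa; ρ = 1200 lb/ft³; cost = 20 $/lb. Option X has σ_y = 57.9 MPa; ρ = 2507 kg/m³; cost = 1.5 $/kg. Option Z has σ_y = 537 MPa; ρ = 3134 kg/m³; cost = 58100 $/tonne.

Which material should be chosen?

option Q

Putting every candidate on a common basis:
  option Q: σ_y = 546.0 MPa, ρ = 7820 kg/m³, cost = 0.9480 $/kg
  option V: σ_y = 224.0 MPa, ρ = 7881 kg/m³, cost = 0.6630 $/kg
  option A: σ_y = 616.0 MPa, ρ = 19220 kg/m³, cost = 44.09 $/kg
  option X: σ_y = 57.90 MPa, ρ = 2507 kg/m³, cost = 1.500 $/kg
  option Z: σ_y = 537.0 MPa, ρ = 3134 kg/m³, cost = 58.10 $/kg
  option Q: M = 73.7 kN·m per $
  option V: M = 42.9 kN·m per $
  option X: M = 15.4 kN·m per $
  option Z: M = 2.95 kN·m per $
  option A: M = 0.727 kN·m per $
The maximum is for option Q.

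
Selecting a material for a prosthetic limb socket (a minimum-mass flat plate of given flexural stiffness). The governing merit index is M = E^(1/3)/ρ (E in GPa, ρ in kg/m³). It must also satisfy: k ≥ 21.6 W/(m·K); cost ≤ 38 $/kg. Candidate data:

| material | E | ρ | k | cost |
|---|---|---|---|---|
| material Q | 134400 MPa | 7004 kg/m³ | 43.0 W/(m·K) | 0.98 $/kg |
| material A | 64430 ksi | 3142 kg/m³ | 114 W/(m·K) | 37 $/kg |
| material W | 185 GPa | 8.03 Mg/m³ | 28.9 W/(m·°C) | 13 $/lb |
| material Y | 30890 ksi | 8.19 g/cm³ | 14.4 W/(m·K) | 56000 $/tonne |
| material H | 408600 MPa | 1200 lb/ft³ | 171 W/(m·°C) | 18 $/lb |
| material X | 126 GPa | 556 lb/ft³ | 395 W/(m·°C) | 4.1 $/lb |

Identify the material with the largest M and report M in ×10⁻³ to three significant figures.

Screen on constraints: k ≥ 21.6 W/(m·K); cost ≤ 38 $/kg. Survivors: material Q, material A, material W, material X.
In SI units:
  material Q: E = 134.4 GPa, ρ = 7004 kg/m³
  material A: E = 444.2 GPa, ρ = 3142 kg/m³
  material W: E = 185.0 GPa, ρ = 8030 kg/m³
  material X: E = 126.0 GPa, ρ = 8906 kg/m³
  material A: M = 2.43×10⁻³
  material Q: M = 0.731×10⁻³
  material W: M = 0.710×10⁻³
  material X: M = 0.563×10⁻³
The maximum is for material A.

material A, M = 2.43×10⁻³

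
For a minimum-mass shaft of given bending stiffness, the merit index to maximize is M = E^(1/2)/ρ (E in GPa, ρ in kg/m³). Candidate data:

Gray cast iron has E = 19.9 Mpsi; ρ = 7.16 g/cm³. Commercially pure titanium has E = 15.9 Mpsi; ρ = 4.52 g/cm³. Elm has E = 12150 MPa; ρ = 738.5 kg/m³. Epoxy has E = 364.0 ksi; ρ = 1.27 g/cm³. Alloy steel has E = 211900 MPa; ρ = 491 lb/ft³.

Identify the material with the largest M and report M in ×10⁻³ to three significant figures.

Putting every candidate on a common basis:
  gray cast iron: E = 137.2 GPa, ρ = 7160 kg/m³
  commercially pure titanium: E = 109.6 GPa, ρ = 4520 kg/m³
  elm: E = 12.15 GPa, ρ = 738.5 kg/m³
  epoxy: E = 2.510 GPa, ρ = 1270 kg/m³
  alloy steel: E = 211.9 GPa, ρ = 7865 kg/m³
  elm: M = 4.72×10⁻³
  commercially pure titanium: M = 2.32×10⁻³
  alloy steel: M = 1.85×10⁻³
  gray cast iron: M = 1.64×10⁻³
  epoxy: M = 1.25×10⁻³
The maximum is for elm.

elm, M = 4.72×10⁻³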